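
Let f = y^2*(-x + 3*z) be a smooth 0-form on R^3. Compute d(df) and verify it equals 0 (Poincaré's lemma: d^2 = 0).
d(df) = 0

Step 1: df = sum_i (∂f/∂x_i) dx_i = (-y^2) dx + (2*y*(-x + 3*z)) dy + (3*y^2) dz.
Step 2: Apply d again. Using the 1-form formula, the coefficient of dx ∧ dy in d(df) is ∂^2 f/∂x ∂y - ∂^2 f/∂y ∂x = (-2*y) - (-2*y) = 0 (equality of mixed partials for smooth f).
Similarly for dx ∧ dz and dy ∧ dz — all coefficients vanish. So d(df) = 0.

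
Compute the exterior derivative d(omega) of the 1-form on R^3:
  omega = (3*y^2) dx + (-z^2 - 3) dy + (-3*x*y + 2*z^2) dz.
d(omega) = (-6*y) dx ∧ dy + (-3*y) dx ∧ dz + (-3*x + 2*z) dy ∧ dz

For a 1-form omega = sum_i f_i dx_i, the exterior derivative is
  d(omega) = sum_{i < j} (∂f_j/∂x_i - ∂f_i/∂x_j) dx_i ∧ dx_j.
  coefficient of dx ∧ dy: ∂f_2/∂x - ∂f_1/∂y = ∂(-z^2 - 3)/∂x - ∂(3*y^2)/∂y = -6*y
  coefficient of dx ∧ dz: ∂f_3/∂x - ∂f_1/∂z = ∂(-3*x*y + 2*z^2)/∂x - ∂(3*y^2)/∂z = -3*y
  coefficient of dy ∧ dz: ∂f_3/∂y - ∂f_2/∂z = ∂(-3*x*y + 2*z^2)/∂y - ∂(-z^2 - 3)/∂z = -3*x + 2*z
Assembling: d(omega) = (-6*y) dx ∧ dy + (-3*y) dx ∧ dz + (-3*x + 2*z) dy ∧ dz.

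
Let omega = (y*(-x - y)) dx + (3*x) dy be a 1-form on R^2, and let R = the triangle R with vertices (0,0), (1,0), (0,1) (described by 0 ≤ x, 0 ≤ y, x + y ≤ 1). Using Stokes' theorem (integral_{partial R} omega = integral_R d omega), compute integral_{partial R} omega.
integral_(partial R) omega = 2

Stokes: integral_partial_R omega = integral_R d omega with d omega = (∂Q/∂x - ∂P/∂y) dx ∧ dy.
  ∂Q/∂x = 3
  ∂P/∂y = -x - 2*y
  integrand = ∂Q/∂x - ∂P/∂y = x + 2*y + 3.
Integrating over R: integral_0^1 integral_0^{1-x} (x + 2*y + 3) dy dx = 2.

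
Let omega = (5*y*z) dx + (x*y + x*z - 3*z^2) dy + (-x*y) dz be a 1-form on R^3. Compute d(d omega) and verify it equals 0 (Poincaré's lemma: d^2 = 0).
d(d omega) = 0

Step 1: d omega = sum_{i<j} (∂f_j/∂x_i - ∂f_i/∂x_j) dx_i ∧ dx_j:
  coeff of dx ∧ dy: y - 4*z
  coeff of dx ∧ dz: -6*y
  coeff of dy ∧ dz: -2*x + 6*z
Step 2: Apply d again to each 2-form coefficient. The only possible 3-form in R^3 is dx ∧ dy ∧ dz, with coefficient
  ∂(coeff of dy∧dz)/∂x - ∂(coeff of dx∧dz)/∂y + ∂(coeff of dx∧dy)/∂z
  = ∂/∂x (-2*x + 6*z) - ∂/∂y (-6*y) + ∂/∂z (y - 4*z).
Each of these terms simplifies to sums of mixed partials that cancel in pairs. The result is 0 (by equality of mixed partials for smooth functions — Schwarz / Clairaut).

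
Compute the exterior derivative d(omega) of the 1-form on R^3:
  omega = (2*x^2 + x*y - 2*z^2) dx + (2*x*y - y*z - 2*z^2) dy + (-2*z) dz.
d(omega) = (-x + 2*y) dx ∧ dy + (4*z) dx ∧ dz + (y + 4*z) dy ∧ dz

For a 1-form omega = sum_i f_i dx_i, the exterior derivative is
  d(omega) = sum_{i < j} (∂f_j/∂x_i - ∂f_i/∂x_j) dx_i ∧ dx_j.
  coefficient of dx ∧ dy: ∂f_2/∂x - ∂f_1/∂y = ∂(2*x*y - y*z - 2*z^2)/∂x - ∂(2*x^2 + x*y - 2*z^2)/∂y = -x + 2*y
  coefficient of dx ∧ dz: ∂f_3/∂x - ∂f_1/∂z = ∂(-2*z)/∂x - ∂(2*x^2 + x*y - 2*z^2)/∂z = 4*z
  coefficient of dy ∧ dz: ∂f_3/∂y - ∂f_2/∂z = ∂(-2*z)/∂y - ∂(2*x*y - y*z - 2*z^2)/∂z = y + 4*z
Assembling: d(omega) = (-x + 2*y) dx ∧ dy + (4*z) dx ∧ dz + (y + 4*z) dy ∧ dz.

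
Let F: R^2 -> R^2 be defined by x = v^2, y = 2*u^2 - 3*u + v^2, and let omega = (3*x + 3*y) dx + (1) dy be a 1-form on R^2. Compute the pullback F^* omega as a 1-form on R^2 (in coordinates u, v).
F^* omega = (4*u - 3) du + (2*v*(6*u^2 - 9*u + 6*v^2 + 1)) dv

Using F^*(f dg) = (f ∘ F) d(g ∘ F), substitute each coordinate x_i by F_i(u, v) in f_i, and replace dx_i by d F_i = (∂F_i/∂u) du + (∂F_i/∂v) dv.
  For the x component: f_1(F) = 6*u^2 - 9*u + 6*v^2; d F_1 = (0) du + (2*v) dv
  For the y component: f_2(F) = 1; d F_2 = (4*u - 3) du + (2*v) dv
Combining and collecting du, dv coefficients:
  coeff of du: 4*u - 3
  coeff of dv: 2*v*(6*u^2 - 9*u + 6*v^2 + 1)
F^* omega = (4*u - 3) du + (2*v*(6*u^2 - 9*u + 6*v^2 + 1)) dv.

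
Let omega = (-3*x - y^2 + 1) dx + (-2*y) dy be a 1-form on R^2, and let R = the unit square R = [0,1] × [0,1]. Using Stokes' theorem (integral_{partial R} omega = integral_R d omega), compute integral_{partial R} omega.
integral_(partial R) omega = 1

Stokes: integral_partial_R omega = integral_R d omega with d omega = (∂Q/∂x - ∂P/∂y) dx ∧ dy.
  ∂Q/∂x = 0
  ∂P/∂y = -2*y
  integrand = ∂Q/∂x - ∂P/∂y = 2*y.
Integrating over R: integral_0^1 integral_0^1 (2*y) dx dy = 1.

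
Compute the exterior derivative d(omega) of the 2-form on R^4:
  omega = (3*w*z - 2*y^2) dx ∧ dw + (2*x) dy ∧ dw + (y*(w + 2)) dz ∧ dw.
d(omega) = (4*y + 2) dx ∧ dy ∧ dw + (-3*w) dx ∧ dz ∧ dw + (w + 2) dy ∧ dz ∧ dw

For a 2-form omega = sum_{i<j} g_{ij} dx_i ∧ dx_j, the exterior derivative is
  d(omega) = sum_{i<j} d(g_{ij}) ∧ dx_i ∧ dx_j = sum_{i<j, k} (∂g_{ij}/∂x_k) dx_k ∧ dx_i ∧ dx_j.
Expand each term, using dx_k ∧ dx_i ∧ dx_j = sgn(permutation) dx_{(a)} ∧ dx_{(b)} ∧ dx_{(c)} with (a < b < c) sorted:
  d(3*w*z - 2*y^2) includes (∂/∂y)(3*w*z - 2*y^2) dy = (-4*y) dy, which multiplied by dx ∧ dw gives (4*y) dx ∧ dy ∧ dw
  d(3*w*z - 2*y^2) includes (∂/∂z)(3*w*z - 2*y^2) dz = (3*w) dz, which multiplied by dx ∧ dw gives (-3*w) dx ∧ dz ∧ dw
  d(2*x) includes (∂/∂x)(2*x) dx = (2) dx, which multiplied by dy ∧ dw gives (2) dx ∧ dy ∧ dw
  d(y*(w + 2)) includes (∂/∂y)(y*(w + 2)) dy = (w + 2) dy, which multiplied by dz ∧ dw gives (w + 2) dy ∧ dz ∧ dw
Collecting like 3-forms: d(omega) = (4*y + 2) dx ∧ dy ∧ dw + (-3*w) dx ∧ dz ∧ dw + (w + 2) dy ∧ dz ∧ dw.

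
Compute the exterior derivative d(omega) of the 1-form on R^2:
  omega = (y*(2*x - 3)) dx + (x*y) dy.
d(omega) = (-2*x + y + 3) dx ∧ dy

For a 1-form omega = sum_i f_i dx_i, the exterior derivative is
  d(omega) = sum_{i < j} (∂f_j/∂x_i - ∂f_i/∂x_j) dx_i ∧ dx_j.
  coefficient of dx ∧ dy: ∂f_2/∂x - ∂f_1/∂y = ∂(x*y)/∂x - ∂(y*(2*x - 3))/∂y = -2*x + y + 3
Assembling: d(omega) = (-2*x + y + 3) dx ∧ dy.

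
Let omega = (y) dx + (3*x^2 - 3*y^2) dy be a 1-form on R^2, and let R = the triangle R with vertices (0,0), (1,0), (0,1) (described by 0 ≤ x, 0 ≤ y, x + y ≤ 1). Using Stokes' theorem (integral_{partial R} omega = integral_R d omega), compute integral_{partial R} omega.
integral_(partial R) omega = 1/2

Stokes: integral_partial_R omega = integral_R d omega with d omega = (∂Q/∂x - ∂P/∂y) dx ∧ dy.
  ∂Q/∂x = 6*x
  ∂P/∂y = 1
  integrand = ∂Q/∂x - ∂P/∂y = 6*x - 1.
Integrating over R: integral_0^1 integral_0^{1-x} (6*x - 1) dy dx = 1/2.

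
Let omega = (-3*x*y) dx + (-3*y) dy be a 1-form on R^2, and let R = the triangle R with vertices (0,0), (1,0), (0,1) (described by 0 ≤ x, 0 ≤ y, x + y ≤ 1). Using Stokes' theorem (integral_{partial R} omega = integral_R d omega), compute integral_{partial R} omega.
integral_(partial R) omega = 1/2

Stokes: integral_partial_R omega = integral_R d omega with d omega = (∂Q/∂x - ∂P/∂y) dx ∧ dy.
  ∂Q/∂x = 0
  ∂P/∂y = -3*x
  integrand = ∂Q/∂x - ∂P/∂y = 3*x.
Integrating over R: integral_0^1 integral_0^{1-x} (3*x) dy dx = 1/2.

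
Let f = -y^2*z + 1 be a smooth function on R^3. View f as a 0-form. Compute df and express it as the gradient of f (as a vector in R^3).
df = (0) dx + (-2*y*z) dy + (-y^2) dz; grad f = (0, -2*y*z, -y^2)

For a 0-form f, d f = (∂f/∂x) dx + (∂f/∂y) dy + (∂f/∂z) dz. The components of the vector representation are exactly the entries of grad f in Cartesian coordinates:
  ∂f/∂x = 0
  ∂f/∂y = -2*y*z
  ∂f/∂z = -y^2.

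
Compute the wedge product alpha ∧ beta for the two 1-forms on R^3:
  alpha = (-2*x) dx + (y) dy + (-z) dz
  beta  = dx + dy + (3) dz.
alpha ∧ beta = (-2*x - y) dx ∧ dy + (-6*x + z) dx ∧ dz + (3*y + z) dy ∧ dz

Distribute the wedge, using dx_i ∧ dx_j = -dx_j ∧ dx_i and dx_i ∧ dx_i = 0. For each pair (i, j) with i < j, the coefficient of dx_i ∧ dx_j in alpha ∧ beta is (alpha_i * beta_j - alpha_j * beta_i). Collecting: alpha ∧ beta = (-2*x - y) dx ∧ dy + (-6*x + z) dx ∧ dz + (3*y + z) dy ∧ dz.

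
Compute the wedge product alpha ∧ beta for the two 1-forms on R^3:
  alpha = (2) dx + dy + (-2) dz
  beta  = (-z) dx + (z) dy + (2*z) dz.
alpha ∧ beta = (3*z) dx ∧ dy + (2*z) dx ∧ dz + (4*z) dy ∧ dz

Distribute the wedge, using dx_i ∧ dx_j = -dx_j ∧ dx_i and dx_i ∧ dx_i = 0. For each pair (i, j) with i < j, the coefficient of dx_i ∧ dx_j in alpha ∧ beta is (alpha_i * beta_j - alpha_j * beta_i). Collecting: alpha ∧ beta = (3*z) dx ∧ dy + (2*z) dx ∧ dz + (4*z) dy ∧ dz.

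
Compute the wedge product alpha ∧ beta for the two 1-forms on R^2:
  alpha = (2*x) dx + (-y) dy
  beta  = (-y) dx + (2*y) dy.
alpha ∧ beta = (y*(4*x - y)) dx ∧ dy

Distribute the wedge, using dx_i ∧ dx_j = -dx_j ∧ dx_i and dx_i ∧ dx_i = 0. For each pair (i, j) with i < j, the coefficient of dx_i ∧ dx_j in alpha ∧ beta is (alpha_i * beta_j - alpha_j * beta_i). Collecting: alpha ∧ beta = (y*(4*x - y)) dx ∧ dy.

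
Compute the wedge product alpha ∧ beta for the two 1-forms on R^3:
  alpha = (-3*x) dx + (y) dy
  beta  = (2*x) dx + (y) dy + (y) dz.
alpha ∧ beta = (-5*x*y) dx ∧ dy + (-3*x*y) dx ∧ dz + (y^2) dy ∧ dz

Distribute the wedge, using dx_i ∧ dx_j = -dx_j ∧ dx_i and dx_i ∧ dx_i = 0. For each pair (i, j) with i < j, the coefficient of dx_i ∧ dx_j in alpha ∧ beta is (alpha_i * beta_j - alpha_j * beta_i). Collecting: alpha ∧ beta = (-5*x*y) dx ∧ dy + (-3*x*y) dx ∧ dz + (y^2) dy ∧ dz.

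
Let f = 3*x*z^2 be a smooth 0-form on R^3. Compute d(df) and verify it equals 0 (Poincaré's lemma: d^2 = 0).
d(df) = 0

Step 1: df = sum_i (∂f/∂x_i) dx_i = (3*z^2) dx + (0) dy + (6*x*z) dz.
Step 2: Apply d again. Using the 1-form formula, the coefficient of dx ∧ dy in d(df) is ∂^2 f/∂x ∂y - ∂^2 f/∂y ∂x = (0) - (0) = 0 (equality of mixed partials for smooth f).
Similarly for dx ∧ dz and dy ∧ dz — all coefficients vanish. So d(df) = 0.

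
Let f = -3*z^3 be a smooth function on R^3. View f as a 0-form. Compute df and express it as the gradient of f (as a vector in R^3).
df = (0) dx + (0) dy + (-9*z^2) dz; grad f = (0, 0, -9*z^2)

For a 0-form f, d f = (∂f/∂x) dx + (∂f/∂y) dy + (∂f/∂z) dz. The components of the vector representation are exactly the entries of grad f in Cartesian coordinates:
  ∂f/∂x = 0
  ∂f/∂y = 0
  ∂f/∂z = -9*z^2.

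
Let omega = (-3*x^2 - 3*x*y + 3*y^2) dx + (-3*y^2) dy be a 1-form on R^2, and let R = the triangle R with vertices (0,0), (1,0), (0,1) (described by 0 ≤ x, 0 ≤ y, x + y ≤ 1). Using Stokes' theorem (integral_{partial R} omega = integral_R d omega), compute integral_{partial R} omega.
integral_(partial R) omega = -1/2

Stokes: integral_partial_R omega = integral_R d omega with d omega = (∂Q/∂x - ∂P/∂y) dx ∧ dy.
  ∂Q/∂x = 0
  ∂P/∂y = -3*x + 6*y
  integrand = ∂Q/∂x - ∂P/∂y = 3*x - 6*y.
Integrating over R: integral_0^1 integral_0^{1-x} (3*x - 6*y) dy dx = -1/2.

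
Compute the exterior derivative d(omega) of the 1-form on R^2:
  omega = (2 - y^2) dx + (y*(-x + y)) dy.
d(omega) = (y) dx ∧ dy

For a 1-form omega = sum_i f_i dx_i, the exterior derivative is
  d(omega) = sum_{i < j} (∂f_j/∂x_i - ∂f_i/∂x_j) dx_i ∧ dx_j.
  coefficient of dx ∧ dy: ∂f_2/∂x - ∂f_1/∂y = ∂(y*(-x + y))/∂x - ∂(2 - y^2)/∂y = y
Assembling: d(omega) = (y) dx ∧ dy.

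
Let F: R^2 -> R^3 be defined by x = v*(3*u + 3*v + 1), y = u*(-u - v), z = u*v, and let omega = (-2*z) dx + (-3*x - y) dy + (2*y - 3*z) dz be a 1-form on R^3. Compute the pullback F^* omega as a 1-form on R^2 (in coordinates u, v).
F^* omega = (-2*u^3 + 13*u^2*v + 15*u*v^2 + 6*u*v + 9*v^3 + 3*v^2) du + (u*(-3*u^2 - 3*u*v - 3*v^2 + v)) dv

Using F^*(f dg) = (f ∘ F) d(g ∘ F), substitute each coordinate x_i by F_i(u, v) in f_i, and replace dx_i by d F_i = (∂F_i/∂u) du + (∂F_i/∂v) dv.
  For the x component: f_1(F) = -2*u*v; d F_1 = (3*v) du + (3*u + 6*v + 1) dv
  For the y component: f_2(F) = u^2 - 8*u*v - 9*v^2 - 3*v; d F_2 = (-2*u - v) du + (-u) dv
  For the z component: f_3(F) = u*(-2*u - 5*v); d F_3 = (v) du + (u) dv
Combining and collecting du, dv coefficients:
  coeff of du: -2*u^3 + 13*u^2*v + 15*u*v^2 + 6*u*v + 9*v^3 + 3*v^2
  coeff of dv: u*(-3*u^2 - 3*u*v - 3*v^2 + v)
F^* omega = (-2*u^3 + 13*u^2*v + 15*u*v^2 + 6*u*v + 9*v^3 + 3*v^2) du + (u*(-3*u^2 - 3*u*v - 3*v^2 + v)) dv.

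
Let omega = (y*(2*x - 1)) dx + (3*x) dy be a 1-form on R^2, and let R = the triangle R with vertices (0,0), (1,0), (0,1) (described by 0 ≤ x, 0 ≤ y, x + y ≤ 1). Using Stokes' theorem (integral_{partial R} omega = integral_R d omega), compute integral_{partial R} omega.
integral_(partial R) omega = 5/3

Stokes: integral_partial_R omega = integral_R d omega with d omega = (∂Q/∂x - ∂P/∂y) dx ∧ dy.
  ∂Q/∂x = 3
  ∂P/∂y = 2*x - 1
  integrand = ∂Q/∂x - ∂P/∂y = 4 - 2*x.
Integrating over R: integral_0^1 integral_0^{1-x} (4 - 2*x) dy dx = 5/3.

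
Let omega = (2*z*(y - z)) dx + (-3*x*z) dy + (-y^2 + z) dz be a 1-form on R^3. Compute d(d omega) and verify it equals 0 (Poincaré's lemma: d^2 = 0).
d(d omega) = 0

Step 1: d omega = sum_{i<j} (∂f_j/∂x_i - ∂f_i/∂x_j) dx_i ∧ dx_j:
  coeff of dx ∧ dy: -5*z
  coeff of dx ∧ dz: -2*y + 4*z
  coeff of dy ∧ dz: 3*x - 2*y
Step 2: Apply d again to each 2-form coefficient. The only possible 3-form in R^3 is dx ∧ dy ∧ dz, with coefficient
  ∂(coeff of dy∧dz)/∂x - ∂(coeff of dx∧dz)/∂y + ∂(coeff of dx∧dy)/∂z
  = ∂/∂x (3*x - 2*y) - ∂/∂y (-2*y + 4*z) + ∂/∂z (-5*z).
Each of these terms simplifies to sums of mixed partials that cancel in pairs. The result is 0 (by equality of mixed partials for smooth functions — Schwarz / Clairaut).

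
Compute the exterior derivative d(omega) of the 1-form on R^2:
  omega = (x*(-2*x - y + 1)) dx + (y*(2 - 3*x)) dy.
d(omega) = (x - 3*y) dx ∧ dy

For a 1-form omega = sum_i f_i dx_i, the exterior derivative is
  d(omega) = sum_{i < j} (∂f_j/∂x_i - ∂f_i/∂x_j) dx_i ∧ dx_j.
  coefficient of dx ∧ dy: ∂f_2/∂x - ∂f_1/∂y = ∂(y*(2 - 3*x))/∂x - ∂(x*(-2*x - y + 1))/∂y = x - 3*y
Assembling: d(omega) = (x - 3*y) dx ∧ dy.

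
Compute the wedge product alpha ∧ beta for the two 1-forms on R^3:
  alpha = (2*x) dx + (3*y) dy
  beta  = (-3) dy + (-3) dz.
alpha ∧ beta = (-6*x) dx ∧ dy + (-6*x) dx ∧ dz + (-9*y) dy ∧ dz

Distribute the wedge, using dx_i ∧ dx_j = -dx_j ∧ dx_i and dx_i ∧ dx_i = 0. For each pair (i, j) with i < j, the coefficient of dx_i ∧ dx_j in alpha ∧ beta is (alpha_i * beta_j - alpha_j * beta_i). Collecting: alpha ∧ beta = (-6*x) dx ∧ dy + (-6*x) dx ∧ dz + (-9*y) dy ∧ dz.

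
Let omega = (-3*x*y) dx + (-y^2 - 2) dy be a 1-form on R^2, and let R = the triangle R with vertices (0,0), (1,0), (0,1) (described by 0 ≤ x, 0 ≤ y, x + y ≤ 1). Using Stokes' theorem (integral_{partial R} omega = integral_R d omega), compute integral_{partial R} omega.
integral_(partial R) omega = 1/2

Stokes: integral_partial_R omega = integral_R d omega with d omega = (∂Q/∂x - ∂P/∂y) dx ∧ dy.
  ∂Q/∂x = 0
  ∂P/∂y = -3*x
  integrand = ∂Q/∂x - ∂P/∂y = 3*x.
Integrating over R: integral_0^1 integral_0^{1-x} (3*x) dy dx = 1/2.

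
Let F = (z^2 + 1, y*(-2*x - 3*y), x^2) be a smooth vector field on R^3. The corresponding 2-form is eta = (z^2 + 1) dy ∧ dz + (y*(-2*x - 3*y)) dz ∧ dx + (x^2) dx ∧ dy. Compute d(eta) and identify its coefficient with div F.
d(eta) = (-2*x - 6*y) dx ∧ dy ∧ dz; div F = -2*x - 6*y

For a 2-form in R^3 of the form above, applying d gives a 3-form with coefficient ∂P/∂x + ∂Q/∂y + ∂R/∂z:
  ∂P/∂x = 0
  ∂Q/∂y = -2*x - 6*y
  ∂R/∂z = 0
Sum = -2*x - 6*y, which is exactly div F.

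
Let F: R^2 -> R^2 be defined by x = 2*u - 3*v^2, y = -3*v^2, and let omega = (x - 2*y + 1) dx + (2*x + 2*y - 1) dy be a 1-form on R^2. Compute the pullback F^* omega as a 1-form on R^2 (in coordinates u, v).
F^* omega = (4*u + 6*v^2 + 2) du + (-36*u*v + 54*v^3) dv

Using F^*(f dg) = (f ∘ F) d(g ∘ F), substitute each coordinate x_i by F_i(u, v) in f_i, and replace dx_i by d F_i = (∂F_i/∂u) du + (∂F_i/∂v) dv.
  For the x component: f_1(F) = 2*u + 3*v^2 + 1; d F_1 = (2) du + (-6*v) dv
  For the y component: f_2(F) = 4*u - 12*v^2 - 1; d F_2 = (0) du + (-6*v) dv
Combining and collecting du, dv coefficients:
  coeff of du: 4*u + 6*v^2 + 2
  coeff of dv: -36*u*v + 54*v^3
F^* omega = (4*u + 6*v^2 + 2) du + (-36*u*v + 54*v^3) dv.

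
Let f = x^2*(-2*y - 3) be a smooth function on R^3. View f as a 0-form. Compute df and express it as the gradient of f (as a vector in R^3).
df = (2*x*(-2*y - 3)) dx + (-2*x^2) dy + (0) dz; grad f = (2*x*(-2*y - 3), -2*x^2, 0)

For a 0-form f, d f = (∂f/∂x) dx + (∂f/∂y) dy + (∂f/∂z) dz. The components of the vector representation are exactly the entries of grad f in Cartesian coordinates:
  ∂f/∂x = 2*x*(-2*y - 3)
  ∂f/∂y = -2*x^2
  ∂f/∂z = 0.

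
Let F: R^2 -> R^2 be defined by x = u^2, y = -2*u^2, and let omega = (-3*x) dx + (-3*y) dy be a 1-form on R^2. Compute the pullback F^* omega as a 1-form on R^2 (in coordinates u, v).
F^* omega = (-30*u^3) du

Using F^*(f dg) = (f ∘ F) d(g ∘ F), substitute each coordinate x_i by F_i(u, v) in f_i, and replace dx_i by d F_i = (∂F_i/∂u) du + (∂F_i/∂v) dv.
  For the x component: f_1(F) = -3*u^2; d F_1 = (2*u) du + (0) dv
  For the y component: f_2(F) = 6*u^2; d F_2 = (-4*u) du + (0) dv
Combining and collecting du, dv coefficients:
  coeff of du: -30*u^3
  coeff of dv: 0
F^* omega = (-30*u^3) du.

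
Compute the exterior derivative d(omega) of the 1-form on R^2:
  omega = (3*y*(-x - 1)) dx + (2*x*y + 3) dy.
d(omega) = (3*x + 2*y + 3) dx ∧ dy

For a 1-form omega = sum_i f_i dx_i, the exterior derivative is
  d(omega) = sum_{i < j} (∂f_j/∂x_i - ∂f_i/∂x_j) dx_i ∧ dx_j.
  coefficient of dx ∧ dy: ∂f_2/∂x - ∂f_1/∂y = ∂(2*x*y + 3)/∂x - ∂(3*y*(-x - 1))/∂y = 3*x + 2*y + 3
Assembling: d(omega) = (3*x + 2*y + 3) dx ∧ dy.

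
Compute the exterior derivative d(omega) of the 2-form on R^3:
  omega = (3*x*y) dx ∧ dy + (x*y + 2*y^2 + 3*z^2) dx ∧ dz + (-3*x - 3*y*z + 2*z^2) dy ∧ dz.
d(omega) = (-x - 4*y - 3) dx ∧ dy ∧ dz

For a 2-form omega = sum_{i<j} g_{ij} dx_i ∧ dx_j, the exterior derivative is
  d(omega) = sum_{i<j} d(g_{ij}) ∧ dx_i ∧ dx_j = sum_{i<j, k} (∂g_{ij}/∂x_k) dx_k ∧ dx_i ∧ dx_j.
Expand each term, using dx_k ∧ dx_i ∧ dx_j = sgn(permutation) dx_{(a)} ∧ dx_{(b)} ∧ dx_{(c)} with (a < b < c) sorted:
  d(x*y + 2*y^2 + 3*z^2) includes (∂/∂y)(x*y + 2*y^2 + 3*z^2) dy = (x + 4*y) dy, which multiplied by dx ∧ dz gives (-x - 4*y) dx ∧ dy ∧ dz
  d(-3*x - 3*y*z + 2*z^2) includes (∂/∂x)(-3*x - 3*y*z + 2*z^2) dx = (-3) dx, which multiplied by dy ∧ dz gives (-3) dx ∧ dy ∧ dz
Collecting like 3-forms: d(omega) = (-x - 4*y - 3) dx ∧ dy ∧ dz.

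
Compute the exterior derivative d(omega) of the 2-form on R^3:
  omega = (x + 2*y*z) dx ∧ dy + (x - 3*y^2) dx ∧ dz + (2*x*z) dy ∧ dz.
d(omega) = (8*y + 2*z) dx ∧ dy ∧ dz

For a 2-form omega = sum_{i<j} g_{ij} dx_i ∧ dx_j, the exterior derivative is
  d(omega) = sum_{i<j} d(g_{ij}) ∧ dx_i ∧ dx_j = sum_{i<j, k} (∂g_{ij}/∂x_k) dx_k ∧ dx_i ∧ dx_j.
Expand each term, using dx_k ∧ dx_i ∧ dx_j = sgn(permutation) dx_{(a)} ∧ dx_{(b)} ∧ dx_{(c)} with (a < b < c) sorted:
  d(x + 2*y*z) includes (∂/∂z)(x + 2*y*z) dz = (2*y) dz, which multiplied by dx ∧ dy gives (2*y) dx ∧ dy ∧ dz
  d(x - 3*y^2) includes (∂/∂y)(x - 3*y^2) dy = (-6*y) dy, which multiplied by dx ∧ dz gives (6*y) dx ∧ dy ∧ dz
  d(2*x*z) includes (∂/∂x)(2*x*z) dx = (2*z) dx, which multiplied by dy ∧ dz gives (2*z) dx ∧ dy ∧ dz
Collecting like 3-forms: d(omega) = (8*y + 2*z) dx ∧ dy ∧ dz.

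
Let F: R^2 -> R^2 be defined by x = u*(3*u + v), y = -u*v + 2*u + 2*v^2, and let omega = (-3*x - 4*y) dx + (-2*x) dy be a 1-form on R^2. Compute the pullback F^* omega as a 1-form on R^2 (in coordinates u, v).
F^* omega = (-54*u^3 + 3*u^2*v - 60*u^2 - 45*u*v^2 - 12*u*v - 8*v^3) du + (u*(-3*u^2 - 21*u*v - 8*u - 16*v^2)) dv

Using F^*(f dg) = (f ∘ F) d(g ∘ F), substitute each coordinate x_i by F_i(u, v) in f_i, and replace dx_i by d F_i = (∂F_i/∂u) du + (∂F_i/∂v) dv.
  For the x component: f_1(F) = -9*u^2 + u*v - 8*u - 8*v^2; d F_1 = (6*u + v) du + (u) dv
  For the y component: f_2(F) = 2*u*(-3*u - v); d F_2 = (2 - v) du + (-u + 4*v) dv
Combining and collecting du, dv coefficients:
  coeff of du: -54*u^3 + 3*u^2*v - 60*u^2 - 45*u*v^2 - 12*u*v - 8*v^3
  coeff of dv: u*(-3*u^2 - 21*u*v - 8*u - 16*v^2)
F^* omega = (-54*u^3 + 3*u^2*v - 60*u^2 - 45*u*v^2 - 12*u*v - 8*v^3) du + (u*(-3*u^2 - 21*u*v - 8*u - 16*v^2)) dv.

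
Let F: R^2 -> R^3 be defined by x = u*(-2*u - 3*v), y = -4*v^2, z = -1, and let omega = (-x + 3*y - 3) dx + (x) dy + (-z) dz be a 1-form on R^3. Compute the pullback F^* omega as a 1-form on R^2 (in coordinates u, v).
F^* omega = (-8*u^3 - 18*u^2*v + 39*u*v^2 + 12*u + 36*v^3 + 9*v) du + (u*(-6*u^2 + 7*u*v + 60*v^2 + 9)) dv

Using F^*(f dg) = (f ∘ F) d(g ∘ F), substitute each coordinate x_i by F_i(u, v) in f_i, and replace dx_i by d F_i = (∂F_i/∂u) du + (∂F_i/∂v) dv.
  For the x component: f_1(F) = 2*u^2 + 3*u*v - 12*v^2 - 3; d F_1 = (-4*u - 3*v) du + (-3*u) dv
  For the y component: f_2(F) = u*(-2*u - 3*v); d F_2 = (0) du + (-8*v) dv
  For the z component: f_3(F) = 1; d F_3 = (0) du + (0) dv
Combining and collecting du, dv coefficients:
  coeff of du: -8*u^3 - 18*u^2*v + 39*u*v^2 + 12*u + 36*v^3 + 9*v
  coeff of dv: u*(-6*u^2 + 7*u*v + 60*v^2 + 9)
F^* omega = (-8*u^3 - 18*u^2*v + 39*u*v^2 + 12*u + 36*v^3 + 9*v) du + (u*(-6*u^2 + 7*u*v + 60*v^2 + 9)) dv.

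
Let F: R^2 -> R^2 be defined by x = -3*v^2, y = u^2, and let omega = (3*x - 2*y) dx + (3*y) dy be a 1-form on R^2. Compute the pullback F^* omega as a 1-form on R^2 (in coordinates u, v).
F^* omega = (6*u^3) du + (12*u^2*v + 54*v^3) dv

Using F^*(f dg) = (f ∘ F) d(g ∘ F), substitute each coordinate x_i by F_i(u, v) in f_i, and replace dx_i by d F_i = (∂F_i/∂u) du + (∂F_i/∂v) dv.
  For the x component: f_1(F) = -2*u^2 - 9*v^2; d F_1 = (0) du + (-6*v) dv
  For the y component: f_2(F) = 3*u^2; d F_2 = (2*u) du + (0) dv
Combining and collecting du, dv coefficients:
  coeff of du: 6*u^3
  coeff of dv: 12*u^2*v + 54*v^3
F^* omega = (6*u^3) du + (12*u^2*v + 54*v^3) dv.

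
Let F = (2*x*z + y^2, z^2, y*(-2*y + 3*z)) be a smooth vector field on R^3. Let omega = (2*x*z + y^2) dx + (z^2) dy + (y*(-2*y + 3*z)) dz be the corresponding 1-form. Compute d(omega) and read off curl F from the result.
d(omega) = (-4*y + z) dy ∧ dz + (2*x) dz ∧ dx + (-2*y) dx ∧ dy; curl F = (-4*y + z, 2*x, -2*y)

d omega = sum_{i<j} (∂f_j/∂x_i - ∂f_i/∂x_j) dx_i ∧ dx_j. Under the identification (dy ∧ dz, dz ∧ dx, dx ∧ dy) ↔ (e_x, e_y, e_z), the coefficients are exactly the components of curl F. Compute:
  ∂R/∂y - ∂Q/∂z = (-4*y + 3*z) - (2*z) = -4*y + z
  ∂P/∂z - ∂R/∂x = (2*x) - (0) = 2*x
  ∂Q/∂x - ∂P/∂y = (0) - (2*y) = -2*y.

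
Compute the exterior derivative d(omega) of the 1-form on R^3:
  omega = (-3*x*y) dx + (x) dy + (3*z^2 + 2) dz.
d(omega) = (3*x + 1) dx ∧ dy

For a 1-form omega = sum_i f_i dx_i, the exterior derivative is
  d(omega) = sum_{i < j} (∂f_j/∂x_i - ∂f_i/∂x_j) dx_i ∧ dx_j.
  coefficient of dx ∧ dy: ∂f_2/∂x - ∂f_1/∂y = ∂(x)/∂x - ∂(-3*x*y)/∂y = 3*x + 1
Assembling: d(omega) = (3*x + 1) dx ∧ dy.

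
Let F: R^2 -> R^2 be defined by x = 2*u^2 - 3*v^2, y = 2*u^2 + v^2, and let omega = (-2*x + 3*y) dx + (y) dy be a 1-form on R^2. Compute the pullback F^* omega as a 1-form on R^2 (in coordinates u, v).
F^* omega = (16*u^3 + 40*u*v^2) du + (-8*u^2*v - 52*v^3) dv

Using F^*(f dg) = (f ∘ F) d(g ∘ F), substitute each coordinate x_i by F_i(u, v) in f_i, and replace dx_i by d F_i = (∂F_i/∂u) du + (∂F_i/∂v) dv.
  For the x component: f_1(F) = 2*u^2 + 9*v^2; d F_1 = (4*u) du + (-6*v) dv
  For the y component: f_2(F) = 2*u^2 + v^2; d F_2 = (4*u) du + (2*v) dv
Combining and collecting du, dv coefficients:
  coeff of du: 16*u^3 + 40*u*v^2
  coeff of dv: -8*u^2*v - 52*v^3
F^* omega = (16*u^3 + 40*u*v^2) du + (-8*u^2*v - 52*v^3) dv.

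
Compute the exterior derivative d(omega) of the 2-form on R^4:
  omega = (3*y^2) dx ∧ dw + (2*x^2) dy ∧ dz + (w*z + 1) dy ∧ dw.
d(omega) = (-6*y) dx ∧ dy ∧ dw + (4*x) dx ∧ dy ∧ dz + (-w) dy ∧ dz ∧ dw

For a 2-form omega = sum_{i<j} g_{ij} dx_i ∧ dx_j, the exterior derivative is
  d(omega) = sum_{i<j} d(g_{ij}) ∧ dx_i ∧ dx_j = sum_{i<j, k} (∂g_{ij}/∂x_k) dx_k ∧ dx_i ∧ dx_j.
Expand each term, using dx_k ∧ dx_i ∧ dx_j = sgn(permutation) dx_{(a)} ∧ dx_{(b)} ∧ dx_{(c)} with (a < b < c) sorted:
  d(3*y^2) includes (∂/∂y)(3*y^2) dy = (6*y) dy, which multiplied by dx ∧ dw gives (-6*y) dx ∧ dy ∧ dw
  d(2*x^2) includes (∂/∂x)(2*x^2) dx = (4*x) dx, which multiplied by dy ∧ dz gives (4*x) dx ∧ dy ∧ dz
  d(w*z + 1) includes (∂/∂z)(w*z + 1) dz = (w) dz, which multiplied by dy ∧ dw gives (-w) dy ∧ dz ∧ dw
Collecting like 3-forms: d(omega) = (-6*y) dx ∧ dy ∧ dw + (4*x) dx ∧ dy ∧ dz + (-w) dy ∧ dz ∧ dw.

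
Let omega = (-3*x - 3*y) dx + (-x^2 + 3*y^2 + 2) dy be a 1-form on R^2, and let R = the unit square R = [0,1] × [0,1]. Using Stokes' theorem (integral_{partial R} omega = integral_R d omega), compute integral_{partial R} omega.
integral_(partial R) omega = 2

Stokes: integral_partial_R omega = integral_R d omega with d omega = (∂Q/∂x - ∂P/∂y) dx ∧ dy.
  ∂Q/∂x = -2*x
  ∂P/∂y = -3
  integrand = ∂Q/∂x - ∂P/∂y = 3 - 2*x.
Integrating over R: integral_0^1 integral_0^1 (3 - 2*x) dx dy = 2.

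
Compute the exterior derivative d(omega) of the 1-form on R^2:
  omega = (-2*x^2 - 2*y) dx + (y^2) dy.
d(omega) = (2) dx ∧ dy

For a 1-form omega = sum_i f_i dx_i, the exterior derivative is
  d(omega) = sum_{i < j} (∂f_j/∂x_i - ∂f_i/∂x_j) dx_i ∧ dx_j.
  coefficient of dx ∧ dy: ∂f_2/∂x - ∂f_1/∂y = ∂(y^2)/∂x - ∂(-2*x^2 - 2*y)/∂y = 2
Assembling: d(omega) = (2) dx ∧ dy.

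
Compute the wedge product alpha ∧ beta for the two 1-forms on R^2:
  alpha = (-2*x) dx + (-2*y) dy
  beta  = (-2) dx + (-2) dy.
alpha ∧ beta = (4*x - 4*y) dx ∧ dy

Distribute the wedge, using dx_i ∧ dx_j = -dx_j ∧ dx_i and dx_i ∧ dx_i = 0. For each pair (i, j) with i < j, the coefficient of dx_i ∧ dx_j in alpha ∧ beta is (alpha_i * beta_j - alpha_j * beta_i). Collecting: alpha ∧ beta = (4*x - 4*y) dx ∧ dy.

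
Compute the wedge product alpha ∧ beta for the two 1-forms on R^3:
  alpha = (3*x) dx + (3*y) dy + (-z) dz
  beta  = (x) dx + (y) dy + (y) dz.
alpha ∧ beta = (x*(3*y + z)) dx ∧ dz + (y*(3*y + z)) dy ∧ dz

Distribute the wedge, using dx_i ∧ dx_j = -dx_j ∧ dx_i and dx_i ∧ dx_i = 0. For each pair (i, j) with i < j, the coefficient of dx_i ∧ dx_j in alpha ∧ beta is (alpha_i * beta_j - alpha_j * beta_i). Collecting: alpha ∧ beta = (x*(3*y + z)) dx ∧ dz + (y*(3*y + z)) dy ∧ dz.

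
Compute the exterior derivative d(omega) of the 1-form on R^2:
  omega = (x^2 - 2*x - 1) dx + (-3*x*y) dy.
d(omega) = (-3*y) dx ∧ dy

For a 1-form omega = sum_i f_i dx_i, the exterior derivative is
  d(omega) = sum_{i < j} (∂f_j/∂x_i - ∂f_i/∂x_j) dx_i ∧ dx_j.
  coefficient of dx ∧ dy: ∂f_2/∂x - ∂f_1/∂y = ∂(-3*x*y)/∂x - ∂(x^2 - 2*x - 1)/∂y = -3*y
Assembling: d(omega) = (-3*y) dx ∧ dy.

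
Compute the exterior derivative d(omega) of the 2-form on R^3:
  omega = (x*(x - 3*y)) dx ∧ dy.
d(omega) = 0

For a 2-form omega = sum_{i<j} g_{ij} dx_i ∧ dx_j, the exterior derivative is
  d(omega) = sum_{i<j} d(g_{ij}) ∧ dx_i ∧ dx_j = sum_{i<j, k} (∂g_{ij}/∂x_k) dx_k ∧ dx_i ∧ dx_j.
Expand each term, using dx_k ∧ dx_i ∧ dx_j = sgn(permutation) dx_{(a)} ∧ dx_{(b)} ∧ dx_{(c)} with (a < b < c) sorted:

Collecting like 3-forms: d(omega) = 0.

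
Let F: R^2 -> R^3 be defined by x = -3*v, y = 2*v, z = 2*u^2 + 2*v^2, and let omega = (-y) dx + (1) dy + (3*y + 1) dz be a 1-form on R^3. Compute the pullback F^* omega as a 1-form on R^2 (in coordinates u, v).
F^* omega = (4*u*(6*v + 1)) du + (24*v^2 + 10*v + 2) dv

Using F^*(f dg) = (f ∘ F) d(g ∘ F), substitute each coordinate x_i by F_i(u, v) in f_i, and replace dx_i by d F_i = (∂F_i/∂u) du + (∂F_i/∂v) dv.
  For the x component: f_1(F) = -2*v; d F_1 = (0) du + (-3) dv
  For the y component: f_2(F) = 1; d F_2 = (0) du + (2) dv
  For the z component: f_3(F) = 6*v + 1; d F_3 = (4*u) du + (4*v) dv
Combining and collecting du, dv coefficients:
  coeff of du: 4*u*(6*v + 1)
  coeff of dv: 24*v^2 + 10*v + 2
F^* omega = (4*u*(6*v + 1)) du + (24*v^2 + 10*v + 2) dv.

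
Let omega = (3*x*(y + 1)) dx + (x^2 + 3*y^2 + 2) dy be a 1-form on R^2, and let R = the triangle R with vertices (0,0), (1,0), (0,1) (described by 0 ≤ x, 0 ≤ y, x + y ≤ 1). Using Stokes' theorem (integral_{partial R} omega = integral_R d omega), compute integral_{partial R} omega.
integral_(partial R) omega = -1/6

Stokes: integral_partial_R omega = integral_R d omega with d omega = (∂Q/∂x - ∂P/∂y) dx ∧ dy.
  ∂Q/∂x = 2*x
  ∂P/∂y = 3*x
  integrand = ∂Q/∂x - ∂P/∂y = -x.
Integrating over R: integral_0^1 integral_0^{1-x} (-x) dy dx = -1/6.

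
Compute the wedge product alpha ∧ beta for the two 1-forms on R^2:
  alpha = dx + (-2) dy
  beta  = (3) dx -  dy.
alpha ∧ beta = (5) dx ∧ dy

Distribute the wedge, using dx_i ∧ dx_j = -dx_j ∧ dx_i and dx_i ∧ dx_i = 0. For each pair (i, j) with i < j, the coefficient of dx_i ∧ dx_j in alpha ∧ beta is (alpha_i * beta_j - alpha_j * beta_i). Collecting: alpha ∧ beta = (5) dx ∧ dy.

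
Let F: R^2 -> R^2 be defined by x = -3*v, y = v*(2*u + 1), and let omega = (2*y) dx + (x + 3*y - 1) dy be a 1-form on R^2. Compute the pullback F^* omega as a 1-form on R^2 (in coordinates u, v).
F^* omega = (2*v*(6*u*v - 1)) du + (12*u^2*v - 6*u*v - 2*u - 6*v - 1) dv

Using F^*(f dg) = (f ∘ F) d(g ∘ F), substitute each coordinate x_i by F_i(u, v) in f_i, and replace dx_i by d F_i = (∂F_i/∂u) du + (∂F_i/∂v) dv.
  For the x component: f_1(F) = 2*v*(2*u + 1); d F_1 = (0) du + (-3) dv
  For the y component: f_2(F) = 6*u*v - 1; d F_2 = (2*v) du + (2*u + 1) dv
Combining and collecting du, dv coefficients:
  coeff of du: 2*v*(6*u*v - 1)
  coeff of dv: 12*u^2*v - 6*u*v - 2*u - 6*v - 1
F^* omega = (2*v*(6*u*v - 1)) du + (12*u^2*v - 6*u*v - 2*u - 6*v - 1) dv.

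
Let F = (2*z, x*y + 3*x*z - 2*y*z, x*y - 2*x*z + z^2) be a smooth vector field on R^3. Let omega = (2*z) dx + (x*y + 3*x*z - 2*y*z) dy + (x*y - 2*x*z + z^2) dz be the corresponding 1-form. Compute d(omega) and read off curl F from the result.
d(omega) = (-2*x + 2*y) dy ∧ dz + (-y + 2*z + 2) dz ∧ dx + (y + 3*z) dx ∧ dy; curl F = (-2*x + 2*y, -y + 2*z + 2, y + 3*z)

d omega = sum_{i<j} (∂f_j/∂x_i - ∂f_i/∂x_j) dx_i ∧ dx_j. Under the identification (dy ∧ dz, dz ∧ dx, dx ∧ dy) ↔ (e_x, e_y, e_z), the coefficients are exactly the components of curl F. Compute:
  ∂R/∂y - ∂Q/∂z = (x) - (3*x - 2*y) = -2*x + 2*y
  ∂P/∂z - ∂R/∂x = (2) - (y - 2*z) = -y + 2*z + 2
  ∂Q/∂x - ∂P/∂y = (y + 3*z) - (0) = y + 3*z.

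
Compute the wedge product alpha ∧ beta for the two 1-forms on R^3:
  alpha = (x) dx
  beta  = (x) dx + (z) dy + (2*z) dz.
alpha ∧ beta = (x*z) dx ∧ dy + (2*x*z) dx ∧ dz

Distribute the wedge, using dx_i ∧ dx_j = -dx_j ∧ dx_i and dx_i ∧ dx_i = 0. For each pair (i, j) with i < j, the coefficient of dx_i ∧ dx_j in alpha ∧ beta is (alpha_i * beta_j - alpha_j * beta_i). Collecting: alpha ∧ beta = (x*z) dx ∧ dy + (2*x*z) dx ∧ dz.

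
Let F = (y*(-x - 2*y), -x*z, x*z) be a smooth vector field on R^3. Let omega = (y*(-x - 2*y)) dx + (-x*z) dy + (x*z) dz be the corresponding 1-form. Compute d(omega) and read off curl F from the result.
d(omega) = (x) dy ∧ dz + (-z) dz ∧ dx + (x + 4*y - z) dx ∧ dy; curl F = (x, -z, x + 4*y - z)

d omega = sum_{i<j} (∂f_j/∂x_i - ∂f_i/∂x_j) dx_i ∧ dx_j. Under the identification (dy ∧ dz, dz ∧ dx, dx ∧ dy) ↔ (e_x, e_y, e_z), the coefficients are exactly the components of curl F. Compute:
  ∂R/∂y - ∂Q/∂z = (0) - (-x) = x
  ∂P/∂z - ∂R/∂x = (0) - (z) = -z
  ∂Q/∂x - ∂P/∂y = (-z) - (-x - 4*y) = x + 4*y - z.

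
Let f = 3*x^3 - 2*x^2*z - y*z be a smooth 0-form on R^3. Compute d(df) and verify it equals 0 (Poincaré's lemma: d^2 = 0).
d(df) = 0

Step 1: df = sum_i (∂f/∂x_i) dx_i = (x*(9*x - 4*z)) dx + (-z) dy + (-2*x^2 - y) dz.
Step 2: Apply d again. Using the 1-form formula, the coefficient of dx ∧ dy in d(df) is ∂^2 f/∂x ∂y - ∂^2 f/∂y ∂x = (0) - (0) = 0 (equality of mixed partials for smooth f).
Similarly for dx ∧ dz and dy ∧ dz — all coefficients vanish. So d(df) = 0.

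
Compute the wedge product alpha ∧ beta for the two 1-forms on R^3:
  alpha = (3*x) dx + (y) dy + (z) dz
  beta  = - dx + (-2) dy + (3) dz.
alpha ∧ beta = (-6*x + y) dx ∧ dy + (9*x + z) dx ∧ dz + (3*y + 2*z) dy ∧ dz

Distribute the wedge, using dx_i ∧ dx_j = -dx_j ∧ dx_i and dx_i ∧ dx_i = 0. For each pair (i, j) with i < j, the coefficient of dx_i ∧ dx_j in alpha ∧ beta is (alpha_i * beta_j - alpha_j * beta_i). Collecting: alpha ∧ beta = (-6*x + y) dx ∧ dy + (9*x + z) dx ∧ dz + (3*y + 2*z) dy ∧ dz.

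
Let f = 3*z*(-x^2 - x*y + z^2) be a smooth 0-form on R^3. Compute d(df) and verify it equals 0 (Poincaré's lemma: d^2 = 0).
d(df) = 0

Step 1: df = sum_i (∂f/∂x_i) dx_i = (3*z*(-2*x - y)) dx + (-3*x*z) dy + (-3*x^2 - 3*x*y + 9*z^2) dz.
Step 2: Apply d again. Using the 1-form formula, the coefficient of dx ∧ dy in d(df) is ∂^2 f/∂x ∂y - ∂^2 f/∂y ∂x = (-3*z) - (-3*z) = 0 (equality of mixed partials for smooth f).
Similarly for dx ∧ dz and dy ∧ dz — all coefficients vanish. So d(df) = 0.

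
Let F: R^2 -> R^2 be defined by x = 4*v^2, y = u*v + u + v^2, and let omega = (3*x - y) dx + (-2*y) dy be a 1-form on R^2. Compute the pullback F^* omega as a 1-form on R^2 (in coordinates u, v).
F^* omega = (-2*u*v^2 - 4*u*v - 2*u - 2*v^3 - 2*v^2) du + (-2*u^2*v - 2*u^2 - 14*u*v^2 - 12*u*v + 84*v^3) dv

Using F^*(f dg) = (f ∘ F) d(g ∘ F), substitute each coordinate x_i by F_i(u, v) in f_i, and replace dx_i by d F_i = (∂F_i/∂u) du + (∂F_i/∂v) dv.
  For the x component: f_1(F) = -u*v - u + 11*v^2; d F_1 = (0) du + (8*v) dv
  For the y component: f_2(F) = -2*u*v - 2*u - 2*v^2; d F_2 = (v + 1) du + (u + 2*v) dv
Combining and collecting du, dv coefficients:
  coeff of du: -2*u*v^2 - 4*u*v - 2*u - 2*v^3 - 2*v^2
  coeff of dv: -2*u^2*v - 2*u^2 - 14*u*v^2 - 12*u*v + 84*v^3
F^* omega = (-2*u*v^2 - 4*u*v - 2*u - 2*v^3 - 2*v^2) du + (-2*u^2*v - 2*u^2 - 14*u*v^2 - 12*u*v + 84*v^3) dv.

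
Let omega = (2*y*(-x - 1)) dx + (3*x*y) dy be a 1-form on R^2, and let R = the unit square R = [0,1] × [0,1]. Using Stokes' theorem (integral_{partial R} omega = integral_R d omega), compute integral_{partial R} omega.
integral_(partial R) omega = 9/2

Stokes: integral_partial_R omega = integral_R d omega with d omega = (∂Q/∂x - ∂P/∂y) dx ∧ dy.
  ∂Q/∂x = 3*y
  ∂P/∂y = -2*x - 2
  integrand = ∂Q/∂x - ∂P/∂y = 2*x + 3*y + 2.
Integrating over R: integral_0^1 integral_0^1 (2*x + 3*y + 2) dx dy = 9/2.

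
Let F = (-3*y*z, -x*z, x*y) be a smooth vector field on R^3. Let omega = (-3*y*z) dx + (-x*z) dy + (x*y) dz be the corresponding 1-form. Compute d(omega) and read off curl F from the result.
d(omega) = (2*x) dy ∧ dz + (-4*y) dz ∧ dx + (2*z) dx ∧ dy; curl F = (2*x, -4*y, 2*z)

d omega = sum_{i<j} (∂f_j/∂x_i - ∂f_i/∂x_j) dx_i ∧ dx_j. Under the identification (dy ∧ dz, dz ∧ dx, dx ∧ dy) ↔ (e_x, e_y, e_z), the coefficients are exactly the components of curl F. Compute:
  ∂R/∂y - ∂Q/∂z = (x) - (-x) = 2*x
  ∂P/∂z - ∂R/∂x = (-3*y) - (y) = -4*y
  ∂Q/∂x - ∂P/∂y = (-z) - (-3*z) = 2*z.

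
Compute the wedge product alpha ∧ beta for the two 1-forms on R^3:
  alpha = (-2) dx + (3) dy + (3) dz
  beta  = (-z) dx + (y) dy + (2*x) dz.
alpha ∧ beta = (-2*y + 3*z) dx ∧ dy + (-4*x + 3*z) dx ∧ dz + (6*x - 3*y) dy ∧ dz

Distribute the wedge, using dx_i ∧ dx_j = -dx_j ∧ dx_i and dx_i ∧ dx_i = 0. For each pair (i, j) with i < j, the coefficient of dx_i ∧ dx_j in alpha ∧ beta is (alpha_i * beta_j - alpha_j * beta_i). Collecting: alpha ∧ beta = (-2*y + 3*z) dx ∧ dy + (-4*x + 3*z) dx ∧ dz + (6*x - 3*y) dy ∧ dz.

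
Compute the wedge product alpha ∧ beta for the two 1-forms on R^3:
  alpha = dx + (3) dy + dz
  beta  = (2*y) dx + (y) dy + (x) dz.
alpha ∧ beta = (-5*y) dx ∧ dy + (x - 2*y) dx ∧ dz + (3*x - y) dy ∧ dz

Distribute the wedge, using dx_i ∧ dx_j = -dx_j ∧ dx_i and dx_i ∧ dx_i = 0. For each pair (i, j) with i < j, the coefficient of dx_i ∧ dx_j in alpha ∧ beta is (alpha_i * beta_j - alpha_j * beta_i). Collecting: alpha ∧ beta = (-5*y) dx ∧ dy + (x - 2*y) dx ∧ dz + (3*x - y) dy ∧ dz.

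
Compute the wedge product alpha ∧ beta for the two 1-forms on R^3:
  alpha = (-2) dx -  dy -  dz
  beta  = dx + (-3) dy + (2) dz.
alpha ∧ beta = (7) dx ∧ dy + (-3) dx ∧ dz + (-5) dy ∧ dz

Distribute the wedge, using dx_i ∧ dx_j = -dx_j ∧ dx_i and dx_i ∧ dx_i = 0. For each pair (i, j) with i < j, the coefficient of dx_i ∧ dx_j in alpha ∧ beta is (alpha_i * beta_j - alpha_j * beta_i). Collecting: alpha ∧ beta = (7) dx ∧ dy + (-3) dx ∧ dz + (-5) dy ∧ dz.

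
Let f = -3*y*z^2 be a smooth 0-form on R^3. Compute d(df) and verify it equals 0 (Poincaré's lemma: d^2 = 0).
d(df) = 0

Step 1: df = sum_i (∂f/∂x_i) dx_i = (0) dx + (-3*z^2) dy + (-6*y*z) dz.
Step 2: Apply d again. Using the 1-form formula, the coefficient of dx ∧ dy in d(df) is ∂^2 f/∂x ∂y - ∂^2 f/∂y ∂x = (0) - (0) = 0 (equality of mixed partials for smooth f).
Similarly for dx ∧ dz and dy ∧ dz — all coefficients vanish. So d(df) = 0.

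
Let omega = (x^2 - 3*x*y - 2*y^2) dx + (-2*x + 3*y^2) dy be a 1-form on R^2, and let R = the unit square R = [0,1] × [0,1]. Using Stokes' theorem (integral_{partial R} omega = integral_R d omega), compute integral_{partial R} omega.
integral_(partial R) omega = 3/2

Stokes: integral_partial_R omega = integral_R d omega with d omega = (∂Q/∂x - ∂P/∂y) dx ∧ dy.
  ∂Q/∂x = -2
  ∂P/∂y = -3*x - 4*y
  integrand = ∂Q/∂x - ∂P/∂y = 3*x + 4*y - 2.
Integrating over R: integral_0^1 integral_0^1 (3*x + 4*y - 2) dx dy = 3/2.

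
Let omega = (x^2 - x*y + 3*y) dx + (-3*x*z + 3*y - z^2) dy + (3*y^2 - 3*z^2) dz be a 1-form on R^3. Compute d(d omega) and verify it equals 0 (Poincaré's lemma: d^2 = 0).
d(d omega) = 0

Step 1: d omega = sum_{i<j} (∂f_j/∂x_i - ∂f_i/∂x_j) dx_i ∧ dx_j:
  coeff of dx ∧ dy: x - 3*z - 3
  coeff of dx ∧ dz: 0
  coeff of dy ∧ dz: 3*x + 6*y + 2*z
Step 2: Apply d again to each 2-form coefficient. The only possible 3-form in R^3 is dx ∧ dy ∧ dz, with coefficient
  ∂(coeff of dy∧dz)/∂x - ∂(coeff of dx∧dz)/∂y + ∂(coeff of dx∧dy)/∂z
  = ∂/∂x (3*x + 6*y + 2*z) - ∂/∂y (0) + ∂/∂z (x - 3*z - 3).
Each of these terms simplifies to sums of mixed partials that cancel in pairs. The result is 0 (by equality of mixed partials for smooth functions — Schwarz / Clairaut).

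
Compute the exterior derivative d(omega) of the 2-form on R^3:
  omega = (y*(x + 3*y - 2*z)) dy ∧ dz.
d(omega) = (y) dx ∧ dy ∧ dz

For a 2-form omega = sum_{i<j} g_{ij} dx_i ∧ dx_j, the exterior derivative is
  d(omega) = sum_{i<j} d(g_{ij}) ∧ dx_i ∧ dx_j = sum_{i<j, k} (∂g_{ij}/∂x_k) dx_k ∧ dx_i ∧ dx_j.
Expand each term, using dx_k ∧ dx_i ∧ dx_j = sgn(permutation) dx_{(a)} ∧ dx_{(b)} ∧ dx_{(c)} with (a < b < c) sorted:
  d(y*(x + 3*y - 2*z)) includes (∂/∂x)(y*(x + 3*y - 2*z)) dx = (y) dx, which multiplied by dy ∧ dz gives (y) dx ∧ dy ∧ dz
Collecting like 3-forms: d(omega) = (y) dx ∧ dy ∧ dz.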